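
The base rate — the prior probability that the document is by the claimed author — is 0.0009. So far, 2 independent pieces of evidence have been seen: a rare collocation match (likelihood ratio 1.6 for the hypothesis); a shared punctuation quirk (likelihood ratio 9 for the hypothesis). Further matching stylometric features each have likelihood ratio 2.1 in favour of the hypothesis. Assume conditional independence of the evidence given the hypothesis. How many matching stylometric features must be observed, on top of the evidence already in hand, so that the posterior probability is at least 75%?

Prior odds = 0.0009/0.9991 = 9/9991.
Combined Bayes factor of the evidence already in hand = 1.6 × 9 = 14.4.
Odds after that evidence = (9/9991) × 14.4 = 648/49955.
Target odds = 0.75/0.25 = 3.
Need 2.1ⁿ ≥ 3 ÷ (648/49955) = 49955/216.
2.1⁷ ≈180.109 falls short of 49955/216 but 2.1⁸ ≈378.229 reaches it, so n = 8.

8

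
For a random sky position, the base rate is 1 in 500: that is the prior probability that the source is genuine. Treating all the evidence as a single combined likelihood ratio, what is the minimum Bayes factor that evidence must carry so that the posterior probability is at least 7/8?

Prior odds = 0.002/0.998 = 1/499.
Target odds = 0.875/0.125 = 7.
Required Bayes factor = 7 ÷ (1/499) = 3493.

3493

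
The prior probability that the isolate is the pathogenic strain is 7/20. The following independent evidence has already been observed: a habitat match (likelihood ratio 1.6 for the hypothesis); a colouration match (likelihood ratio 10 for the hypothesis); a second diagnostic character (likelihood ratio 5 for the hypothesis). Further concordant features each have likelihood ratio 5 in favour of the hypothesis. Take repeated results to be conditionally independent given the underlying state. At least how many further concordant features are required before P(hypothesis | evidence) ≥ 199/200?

1

Prior odds = 0.35/0.65 = 7/13.
Combined Bayes factor of the evidence already in hand = 1.6 × 10 × 5 = 80.
Odds after that evidence = (7/13) × 80 = 560/13.
Target odds = 0.995/0.005 = 199.
Need 5ⁿ ≥ 199 ÷ (560/13) = 2587/560.
5¹ = 5, which meets the required 2587/560; so n = 1.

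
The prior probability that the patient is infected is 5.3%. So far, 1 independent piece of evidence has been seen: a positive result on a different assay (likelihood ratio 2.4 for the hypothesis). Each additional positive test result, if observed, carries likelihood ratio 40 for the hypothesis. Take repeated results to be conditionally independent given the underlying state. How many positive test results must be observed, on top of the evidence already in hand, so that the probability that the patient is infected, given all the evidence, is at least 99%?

Prior odds = 0.053/0.947 = 53/947.
Bayes factor of the evidence already in hand = 2.4.
Odds after that evidence = (53/947) × 2.4 = 636/4735.
Target odds = 0.99/0.01 = 99.
Need 40ⁿ ≥ 99 ÷ (636/4735) = 156255/212.
40¹ = 40 falls short of 156255/212 but 40² = 1600 reaches it, so n = 2.

2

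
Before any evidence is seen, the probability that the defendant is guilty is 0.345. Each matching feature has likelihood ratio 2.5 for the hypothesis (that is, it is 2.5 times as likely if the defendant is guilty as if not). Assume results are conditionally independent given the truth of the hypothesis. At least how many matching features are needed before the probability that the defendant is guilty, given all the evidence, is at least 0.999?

9

Prior odds: 0.345 ÷ 0.655 = 69/131.
Likelihood ratio per matching feature = 2.5.
Target odds: 0.999 ÷ 0.001 = 999.
Require 2.5ⁿ ≥ 999 ÷ (69/131) = 43623/23.
2.5⁸ = 390625/256 falls short of 43623/23 but 2.5⁹ = 1953125/512 reaches it, so n = 9.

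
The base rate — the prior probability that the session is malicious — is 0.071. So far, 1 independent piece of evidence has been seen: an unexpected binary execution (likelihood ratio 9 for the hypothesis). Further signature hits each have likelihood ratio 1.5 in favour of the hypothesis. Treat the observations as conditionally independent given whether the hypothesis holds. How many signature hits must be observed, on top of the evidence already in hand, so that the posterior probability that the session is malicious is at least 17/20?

6

Prior odds = 0.071/0.929 = 71/929.
Bayes factor of the evidence already in hand = 9.
Odds after that evidence = (71/929) × 9 = 639/929.
Target odds = 0.85/0.15 = 17/3.
Need 1.5ⁿ ≥ 17/3 ÷ (639/929) = 15793/1917.
1.5⁵ = 7.59375 falls short of 15793/1917 but 1.5⁶ = 11.390625 reaches it, so n = 6.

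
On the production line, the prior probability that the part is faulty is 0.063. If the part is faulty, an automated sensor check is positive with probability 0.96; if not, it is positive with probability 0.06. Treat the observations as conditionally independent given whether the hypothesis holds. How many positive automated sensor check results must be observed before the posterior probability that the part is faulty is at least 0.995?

Prior odds = 0.063/0.937 = 63/937.
Likelihood ratio of a positive = 0.96/0.06 = 16.
Target posterior odds = 0.995/0.005 = 199.
Need (63/937) × 16ⁿ ≥ 199, i.e. 16ⁿ ≥ 186463/63.
16² = 256 falls short of 186463/63 but 16³ = 4096 reaches it, so n = 3.

3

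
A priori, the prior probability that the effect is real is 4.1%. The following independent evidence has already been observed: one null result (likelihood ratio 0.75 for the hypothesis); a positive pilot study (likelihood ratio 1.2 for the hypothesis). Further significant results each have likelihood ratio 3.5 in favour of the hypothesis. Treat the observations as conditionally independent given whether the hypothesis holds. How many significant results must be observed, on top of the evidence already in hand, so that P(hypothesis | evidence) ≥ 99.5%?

Prior odds = 0.041/0.959 = 41/959.
Combined Bayes factor of the evidence already in hand = 0.75 × 1.2 = 0.9.
Odds after that evidence = (41/959) × 0.9 = 369/9590.
Target odds = 0.995/0.005 = 199.
Need 3.5ⁿ ≥ 199 ÷ (369/9590) = 1908410/369.
3.5⁶ = 1838.265625 falls short of 1908410/369 but 3.5⁷ = 823543/128 reaches it, so n = 7.

7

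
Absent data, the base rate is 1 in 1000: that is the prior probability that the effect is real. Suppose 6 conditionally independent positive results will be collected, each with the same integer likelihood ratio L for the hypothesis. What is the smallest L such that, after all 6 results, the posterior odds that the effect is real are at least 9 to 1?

Prior odds = 0.001/0.999 = 1/999.
Target odds = 9.
Need L⁶ ≥ 9 ÷ (1/999) = 8991.
4⁶ = 4096 < 8991 ≤ 15625 = 5⁶, so L = 5.

5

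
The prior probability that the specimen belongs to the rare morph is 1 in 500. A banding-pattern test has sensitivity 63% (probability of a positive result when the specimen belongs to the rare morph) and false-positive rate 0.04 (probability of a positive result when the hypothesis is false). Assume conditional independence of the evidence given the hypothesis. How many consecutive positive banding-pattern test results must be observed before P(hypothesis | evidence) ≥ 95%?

4

Prior odds = 0.002/0.998 = 1/499.
Likelihood ratio of a positive result = 0.63/0.04 = 15.75.
Target odds: 0.95 ÷ 0.05 = 19.
Require 15.75ⁿ ≥ 19 ÷ (1/499) = 9481.
15.75³ = 3906.984375 falls short of 9481 but 15.75⁴ = 15752961/256 reaches it, so n = 4.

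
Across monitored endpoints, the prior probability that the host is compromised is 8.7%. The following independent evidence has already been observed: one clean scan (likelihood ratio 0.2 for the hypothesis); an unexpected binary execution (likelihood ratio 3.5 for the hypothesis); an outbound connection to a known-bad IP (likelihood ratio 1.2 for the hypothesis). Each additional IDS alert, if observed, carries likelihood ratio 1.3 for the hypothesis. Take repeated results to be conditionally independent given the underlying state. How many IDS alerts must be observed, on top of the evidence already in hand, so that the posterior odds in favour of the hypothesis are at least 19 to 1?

21

Prior odds = 0.087/0.913 = 87/913.
Combined Bayes factor of the evidence already in hand = 0.2 × 3.5 × 1.2 = 0.84.
Odds after that evidence = (87/913) × 0.84 = 1827/22825.
Target odds = 19.
Need 1.3ⁿ ≥ 19 ÷ (1827/22825) = 433675/1827.
1.3²⁰ ≈190.05 falls short of 433675/1827 but 1.3²¹ ≈247.065 reaches it, so n = 21.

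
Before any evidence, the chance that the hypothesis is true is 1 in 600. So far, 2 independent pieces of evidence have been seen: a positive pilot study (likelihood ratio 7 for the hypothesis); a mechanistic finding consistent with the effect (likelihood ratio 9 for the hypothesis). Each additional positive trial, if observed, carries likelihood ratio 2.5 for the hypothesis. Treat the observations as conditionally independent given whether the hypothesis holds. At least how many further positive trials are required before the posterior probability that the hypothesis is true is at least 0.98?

7

Prior odds = (1/600)/(599/600) = 1/599.
Combined Bayes factor of the evidence already in hand = 7 × 9 = 63.
Odds after that evidence = (1/599) × 63 = 63/599.
Target odds = 0.98/0.02 = 49.
Need 2.5ⁿ ≥ 49 ÷ (63/599) = 4193/9.
2.5⁶ = 244.140625 falls short of 4193/9 but 2.5⁷ = 610.3515625 reaches it, so n = 7.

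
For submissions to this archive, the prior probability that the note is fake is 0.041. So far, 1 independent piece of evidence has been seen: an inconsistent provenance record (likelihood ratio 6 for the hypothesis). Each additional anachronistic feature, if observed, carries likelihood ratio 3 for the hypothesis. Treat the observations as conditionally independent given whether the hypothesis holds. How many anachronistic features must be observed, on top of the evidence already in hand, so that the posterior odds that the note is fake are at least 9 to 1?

Prior odds = 0.041/0.959 = 41/959.
Bayes factor of the evidence already in hand = 6.
Odds after that evidence = (41/959) × 6 = 246/959.
Target odds = 9.
Need 3ⁿ ≥ 9 ÷ (246/959) = 2877/82.
3³ = 27 falls short of 2877/82 but 3⁴ = 81 reaches it, so n = 4.

4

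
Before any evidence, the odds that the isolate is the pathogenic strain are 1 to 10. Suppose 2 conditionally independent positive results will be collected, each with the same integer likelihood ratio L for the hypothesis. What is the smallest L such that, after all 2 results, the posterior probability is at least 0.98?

23

Prior odds = 0.1.
Target odds = 0.98/0.02 = 49.
Need L² ≥ 49 ÷ 0.1 = 490.
22² = 484 < 490 ≤ 529 = 23², so L = 23.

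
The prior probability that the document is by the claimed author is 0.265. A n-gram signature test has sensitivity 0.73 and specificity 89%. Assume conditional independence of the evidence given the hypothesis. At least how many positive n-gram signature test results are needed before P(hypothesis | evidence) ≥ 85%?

2

Prior odds = 0.265/0.735 = 53/147.
False-positive rate = 1 − 0.89 = 0.11; likelihood ratio of a positive = 0.73/0.11 = 73/11.
Target odds: 0.85 ÷ 0.15 = 17/3.
Require (73/11)ⁿ ≥ 17/3 ÷ (53/147) = 833/53.
(73/11)¹ = 73/11 falls short of 833/53 but (73/11)² = 5329/121 reaches it, so n = 2.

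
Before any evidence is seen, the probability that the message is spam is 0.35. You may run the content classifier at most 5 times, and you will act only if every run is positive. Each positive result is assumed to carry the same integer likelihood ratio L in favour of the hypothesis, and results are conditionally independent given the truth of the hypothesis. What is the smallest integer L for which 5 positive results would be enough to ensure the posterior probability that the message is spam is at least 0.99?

Prior odds = 0.35/0.65 = 7/13.
Target odds = 0.99/0.01 = 99.
Need L⁵ ≥ 99 ÷ (7/13) = 1287/7.
2⁵ = 32 < 1287/7 ≤ 243 = 3⁵, so L = 3.

3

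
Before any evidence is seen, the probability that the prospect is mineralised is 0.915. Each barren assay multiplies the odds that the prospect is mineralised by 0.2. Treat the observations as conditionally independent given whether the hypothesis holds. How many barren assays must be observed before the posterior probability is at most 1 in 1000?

6

Prior odds = 0.915/0.085 = 183/17.
Likelihood ratio per barren assay = 0.2.
Target posterior odds = 0.001/0.999 = 1/999.
Need (183/17) × 0.2ⁿ ≤ 1/999, i.e. 0.2ⁿ ≤ 17/182817.
0.2⁵ = 0.00032 is still above 17/182817 but 0.2⁶ = 1/15625 is at or below it, so n = 6.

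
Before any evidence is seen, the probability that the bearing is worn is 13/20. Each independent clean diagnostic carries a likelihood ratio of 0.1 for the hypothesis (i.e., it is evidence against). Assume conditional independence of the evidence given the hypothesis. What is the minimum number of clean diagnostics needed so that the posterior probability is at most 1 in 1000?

Prior odds: 0.65 ÷ 0.35 = 13/7.
Likelihood ratio per clean diagnostic = 0.1.
Target odds: 0.001 ÷ 0.999 = 1/999.
Need (13/7) × 0.1ⁿ ≤ 1/999, i.e. 0.1ⁿ ≤ 7/12987.
0.1³ = 0.001 is still above 7/12987 but 0.1⁴ = 0.0001 is at or below it, so n = 4.

4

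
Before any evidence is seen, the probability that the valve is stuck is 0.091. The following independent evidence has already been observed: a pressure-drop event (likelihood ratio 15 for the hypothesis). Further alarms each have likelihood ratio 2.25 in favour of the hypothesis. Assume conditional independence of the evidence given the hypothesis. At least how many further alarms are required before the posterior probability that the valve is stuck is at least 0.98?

Prior odds = 0.091/0.909 = 91/909.
Bayes factor of the evidence already in hand = 15.
Odds after that evidence = (91/909) × 15 = 455/303.
Target odds = 0.98/0.02 = 49.
Need 2.25ⁿ ≥ 49 ÷ (455/303) = 2121/65.
2.25⁴ = 25.62890625 falls short of 2121/65 but 2.25⁵ = 59049/1024 reaches it, so n = 5.

5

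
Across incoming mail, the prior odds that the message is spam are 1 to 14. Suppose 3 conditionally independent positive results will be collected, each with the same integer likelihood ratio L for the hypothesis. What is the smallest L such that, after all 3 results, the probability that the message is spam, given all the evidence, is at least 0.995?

Prior odds = 1/14.
Target odds = 0.995/0.005 = 199.
Need L³ ≥ 199 ÷ (1/14) = 2786.
14³ = 2744 < 2786 ≤ 3375 = 15³, so L = 15.

15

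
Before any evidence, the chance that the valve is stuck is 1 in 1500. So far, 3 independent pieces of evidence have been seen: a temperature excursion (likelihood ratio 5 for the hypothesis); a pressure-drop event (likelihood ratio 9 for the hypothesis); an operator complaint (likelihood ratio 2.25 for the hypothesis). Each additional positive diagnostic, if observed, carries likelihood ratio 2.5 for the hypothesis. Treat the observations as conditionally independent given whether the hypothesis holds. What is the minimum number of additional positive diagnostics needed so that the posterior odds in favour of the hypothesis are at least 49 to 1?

8

Prior odds = (1/1500)/(1499/1500) = 1/1499.
Combined Bayes factor of the evidence already in hand = 5 × 9 × 2.25 = 101.25.
Odds after that evidence = (1/1499) × 101.25 = 405/5996.
Target odds = 49.
Need 2.5ⁿ ≥ 49 ÷ (405/5996) = 293804/405.
2.5⁷ = 610.3515625 falls short of 293804/405 but 2.5⁸ = 390625/256 reaches it, so n = 8.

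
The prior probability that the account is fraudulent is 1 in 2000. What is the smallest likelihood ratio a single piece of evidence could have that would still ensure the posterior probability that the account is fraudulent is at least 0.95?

Prior odds = 0.0005/0.9995 = 1/1999.
Target odds = 0.95/0.05 = 19.
Required Bayes factor = 19 ÷ (1/1999) = 37981.

37981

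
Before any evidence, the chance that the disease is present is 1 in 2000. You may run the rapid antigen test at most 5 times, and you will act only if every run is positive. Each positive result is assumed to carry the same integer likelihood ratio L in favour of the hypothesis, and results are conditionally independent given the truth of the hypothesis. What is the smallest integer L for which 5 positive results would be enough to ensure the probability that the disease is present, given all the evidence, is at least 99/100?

12

Prior odds = 0.0005/0.9995 = 1/1999.
Target odds = 0.99/0.01 = 99.
Need L⁵ ≥ 99 ÷ (1/1999) = 197901.
11⁵ = 161051 < 197901 ≤ 248832 = 12⁵, so L = 12.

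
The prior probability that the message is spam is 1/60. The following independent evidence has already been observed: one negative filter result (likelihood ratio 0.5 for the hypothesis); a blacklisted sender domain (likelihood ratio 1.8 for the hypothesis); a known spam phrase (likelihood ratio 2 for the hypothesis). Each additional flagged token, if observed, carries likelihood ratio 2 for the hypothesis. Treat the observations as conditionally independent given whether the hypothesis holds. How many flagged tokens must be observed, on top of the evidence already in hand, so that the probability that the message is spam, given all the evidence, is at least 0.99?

Prior odds = (1/60)/(59/60) = 1/59.
Combined Bayes factor of the evidence already in hand = 0.5 × 1.8 × 2 = 1.8.
Odds after that evidence = (1/59) × 1.8 = 9/295.
Target odds = 0.99/0.01 = 99.
Need 2ⁿ ≥ 99 ÷ (9/295) = 3245.
2¹¹ = 2048 falls short of 3245 but 2¹² = 4096 reaches it, so n = 12.

12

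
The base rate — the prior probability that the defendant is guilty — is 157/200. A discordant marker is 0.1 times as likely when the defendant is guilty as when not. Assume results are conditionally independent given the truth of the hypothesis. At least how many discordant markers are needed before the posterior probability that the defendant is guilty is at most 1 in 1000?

4

Prior odds: 0.785 ÷ 0.215 = 157/43.
Likelihood ratio per discordant marker = 0.1.
Target odds: 0.001 ÷ 0.999 = 1/999.
Need (157/43) × 0.1ⁿ ≤ 1/999, i.e. 0.1ⁿ ≤ 43/156843.
0.1³ = 0.001 is still above 43/156843 but 0.1⁴ = 0.0001 is at or below it, so n = 4.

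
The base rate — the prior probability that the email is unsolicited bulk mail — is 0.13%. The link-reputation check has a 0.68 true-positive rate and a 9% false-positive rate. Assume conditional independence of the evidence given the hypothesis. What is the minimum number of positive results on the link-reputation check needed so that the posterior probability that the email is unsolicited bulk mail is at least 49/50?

6

Prior odds: 0.0013 ÷ 0.9987 = 13/9987.
Likelihood ratio of a positive result = 0.68/0.09 = 68/9.
Target posterior odds = 0.98/0.02 = 49.
Require (68/9)ⁿ ≥ 49 ÷ (13/9987) = 489363/13.
(68/9)⁵ ≈24622.5 falls short of 489363/13 but (68/9)⁶ ≈186037 reaches it, so n = 6.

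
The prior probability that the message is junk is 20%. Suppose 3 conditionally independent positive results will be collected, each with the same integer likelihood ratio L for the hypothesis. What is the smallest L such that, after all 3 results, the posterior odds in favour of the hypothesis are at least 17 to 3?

Prior odds = 0.2/0.8 = 0.25.
Target odds = 17/3.
Need L³ ≥ 17/3 ÷ 0.25 = 68/3.
2³ = 8 < 68/3 ≤ 27 = 3³, so L = 3.

3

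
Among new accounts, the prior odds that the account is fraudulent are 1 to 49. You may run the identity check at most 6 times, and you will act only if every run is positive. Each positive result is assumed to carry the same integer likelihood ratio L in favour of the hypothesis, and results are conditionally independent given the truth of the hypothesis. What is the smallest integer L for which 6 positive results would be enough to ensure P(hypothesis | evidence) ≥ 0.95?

Prior odds = 1/49.
Target odds = 0.95/0.05 = 19.
Need L⁶ ≥ 19 ÷ (1/49) = 931.
3⁶ = 729 < 931 ≤ 4096 = 4⁶, so L = 4.

4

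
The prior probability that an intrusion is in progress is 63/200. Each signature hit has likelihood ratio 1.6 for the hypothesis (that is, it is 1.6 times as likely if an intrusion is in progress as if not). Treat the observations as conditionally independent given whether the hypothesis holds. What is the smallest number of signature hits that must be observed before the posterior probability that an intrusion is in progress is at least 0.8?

5

Prior odds: 0.315 ÷ 0.685 = 63/137.
Likelihood ratio per signature hit = 1.6.
Target odds: 0.8 ÷ 0.2 = 4.
Require 1.6ⁿ ≥ 4 ÷ (63/137) = 548/63.
1.6⁴ = 6.5536 falls short of 548/63 but 1.6⁵ = 10.48576 reaches it, so n = 5.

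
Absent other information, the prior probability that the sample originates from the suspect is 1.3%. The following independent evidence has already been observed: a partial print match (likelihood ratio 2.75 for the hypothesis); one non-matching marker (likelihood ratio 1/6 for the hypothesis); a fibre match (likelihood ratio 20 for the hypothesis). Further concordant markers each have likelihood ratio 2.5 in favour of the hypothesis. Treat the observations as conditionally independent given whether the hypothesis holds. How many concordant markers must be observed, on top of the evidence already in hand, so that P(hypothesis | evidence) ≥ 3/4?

Prior odds = 0.013/0.987 = 13/987.
Combined Bayes factor of the evidence already in hand = 2.75 × (1/6) × 20 = 55/6.
Odds after that evidence = (13/987) × 55/6 = 715/5922.
Target odds = 0.75/0.25 = 3.
Need 2.5ⁿ ≥ 3 ÷ (715/5922) = 17766/715.
2.5³ = 15.625 falls short of 17766/715 but 2.5⁴ = 39.0625 reaches it, so n = 4.

4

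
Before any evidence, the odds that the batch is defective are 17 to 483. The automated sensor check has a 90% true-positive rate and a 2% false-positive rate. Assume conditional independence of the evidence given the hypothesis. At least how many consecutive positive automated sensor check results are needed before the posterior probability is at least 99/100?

Prior odds = 17/483.
Likelihood ratio of a positive result = 0.9/0.02 = 45.
Target posterior odds = 0.99/0.01 = 99.
Need (17/483) × 45ⁿ ≥ 99, i.e. 45ⁿ ≥ 47817/17.
45² = 2025 falls short of 47817/17 but 45³ = 91125 reaches it, so n = 3.

3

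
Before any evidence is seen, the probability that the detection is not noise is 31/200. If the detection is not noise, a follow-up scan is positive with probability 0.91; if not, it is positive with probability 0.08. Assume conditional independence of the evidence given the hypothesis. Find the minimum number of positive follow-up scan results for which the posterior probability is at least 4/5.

Prior odds = 0.155/0.845 = 31/169.
Likelihood ratio of a positive = 0.91/0.08 = 11.375.
Target posterior odds = 0.8/0.2 = 4.
Need (31/169) × 11.375ⁿ ≥ 4, i.e. 11.375ⁿ ≥ 676/31.
11.375¹ = 11.375 falls short of 676/31 but 11.375² = 129.390625 reaches it, so n = 2.

2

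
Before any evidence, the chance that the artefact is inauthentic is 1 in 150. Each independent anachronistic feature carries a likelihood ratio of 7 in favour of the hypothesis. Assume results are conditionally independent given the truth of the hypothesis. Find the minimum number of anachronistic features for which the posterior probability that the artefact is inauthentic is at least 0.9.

4

Prior odds: (1/150) ÷ (149/150) = 1/149.
Likelihood ratio per anachronistic feature = 7.
Target posterior odds = 0.9/0.1 = 9.
Require 7ⁿ ≥ 9 ÷ (1/149) = 1341.
7³ = 343 falls short of 1341 but 7⁴ = 2401 reaches it, so n = 4.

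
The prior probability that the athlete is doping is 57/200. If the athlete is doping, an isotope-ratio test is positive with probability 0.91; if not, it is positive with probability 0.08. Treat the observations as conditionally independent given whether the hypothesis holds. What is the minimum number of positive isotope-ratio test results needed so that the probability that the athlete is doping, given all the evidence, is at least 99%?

3

Prior odds = 0.285/0.715 = 57/143.
Likelihood ratio of a positive = 0.91/0.08 = 11.375.
Target odds: 0.99 ÷ 0.01 = 99.
Need (57/143) × 11.375ⁿ ≥ 99, i.e. 11.375ⁿ ≥ 4719/19.
11.375² = 129.390625 falls short of 4719/19 but 11.375³ = 753571/512 reaches it, so n = 3.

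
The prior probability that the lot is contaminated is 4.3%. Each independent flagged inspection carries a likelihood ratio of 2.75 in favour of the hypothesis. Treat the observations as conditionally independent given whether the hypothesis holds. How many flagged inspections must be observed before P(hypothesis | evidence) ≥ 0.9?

6

Prior odds = 0.043/0.957 = 43/957.
Likelihood ratio per flagged inspection = 2.75.
Target posterior odds = 0.9/0.1 = 9.
Need (43/957) × 2.75ⁿ ≥ 9, i.e. 2.75ⁿ ≥ 8613/43.
2.75⁵ = 161051/1024 falls short of 8613/43 but 2.75⁶ = 1771561/4096 reaches it, so n = 6.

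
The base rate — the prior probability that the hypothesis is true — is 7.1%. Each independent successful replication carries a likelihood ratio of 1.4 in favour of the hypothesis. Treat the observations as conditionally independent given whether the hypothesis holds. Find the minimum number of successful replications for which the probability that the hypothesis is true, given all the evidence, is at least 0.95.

Prior odds: 0.071 ÷ 0.929 = 71/929.
Likelihood ratio per successful replication = 1.4.
Target posterior odds = 0.95/0.05 = 19.
Need (71/929) × 1.4ⁿ ≥ 19, i.e. 1.4ⁿ ≥ 17651/71.
1.4¹⁶ ≈217.795 falls short of 17651/71 but 1.4¹⁷ ≈304.913 reaches it, so n = 17.

17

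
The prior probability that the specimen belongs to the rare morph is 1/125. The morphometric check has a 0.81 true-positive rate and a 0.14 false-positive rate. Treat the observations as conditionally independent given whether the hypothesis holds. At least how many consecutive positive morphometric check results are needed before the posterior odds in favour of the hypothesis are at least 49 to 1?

Prior odds: 0.008 ÷ 0.992 = 1/124.
Likelihood ratio of a positive result = 0.81/0.14 = 81/14.
Target odds = 49.
Need (1/124) × (81/14)ⁿ ≥ 49, i.e. (81/14)ⁿ ≥ 6076.
(81/14)⁴ = 43046721/38416 falls short of 6076 but (81/14)⁵ ≈6483.13 reaches it, so n = 5.

5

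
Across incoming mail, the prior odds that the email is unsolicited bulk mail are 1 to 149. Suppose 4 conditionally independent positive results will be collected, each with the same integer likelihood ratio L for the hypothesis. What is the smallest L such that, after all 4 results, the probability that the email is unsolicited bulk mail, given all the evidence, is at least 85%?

6

Prior odds = 1/149.
Target odds = 0.85/0.15 = 17/3.
Need L⁴ ≥ 17/3 ÷ (1/149) = 2533/3.
5⁴ = 625 < 2533/3 ≤ 1296 = 6⁴, so L = 6.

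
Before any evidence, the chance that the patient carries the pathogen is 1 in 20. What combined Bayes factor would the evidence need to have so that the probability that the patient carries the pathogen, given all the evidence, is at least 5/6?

Prior odds = 0.05/0.95 = 1/19.
Target odds = (5/6)/(1/6) = 5.
Required Bayes factor = 5 ÷ (1/19) = 95.

95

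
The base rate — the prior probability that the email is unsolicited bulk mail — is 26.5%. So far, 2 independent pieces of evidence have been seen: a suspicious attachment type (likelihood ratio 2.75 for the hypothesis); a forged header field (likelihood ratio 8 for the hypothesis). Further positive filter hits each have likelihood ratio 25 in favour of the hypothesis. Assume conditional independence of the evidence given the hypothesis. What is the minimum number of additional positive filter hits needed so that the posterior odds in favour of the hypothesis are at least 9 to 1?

1

Prior odds = 0.265/0.735 = 53/147.
Combined Bayes factor of the evidence already in hand = 2.75 × 8 = 22.
Odds after that evidence = (53/147) × 22 = 1166/147.
Target odds = 9.
Need 25ⁿ ≥ 9 ÷ (1166/147) = 1323/1166.
25¹ = 25, which meets the required 1323/1166; so n = 1.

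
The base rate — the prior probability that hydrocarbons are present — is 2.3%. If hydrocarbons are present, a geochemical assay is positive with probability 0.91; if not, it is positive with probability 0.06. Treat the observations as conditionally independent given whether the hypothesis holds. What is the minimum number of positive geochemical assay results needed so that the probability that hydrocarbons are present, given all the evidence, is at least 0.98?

3

Prior odds = 0.023/0.977 = 23/977.
Likelihood ratio of a positive = 0.91/0.06 = 91/6.
Target odds: 0.98 ÷ 0.02 = 49.
Require (91/6)ⁿ ≥ 49 ÷ (23/977) = 47873/23.
(91/6)² = 8281/36 falls short of 47873/23 but (91/6)³ = 753571/216 reaches it, so n = 3.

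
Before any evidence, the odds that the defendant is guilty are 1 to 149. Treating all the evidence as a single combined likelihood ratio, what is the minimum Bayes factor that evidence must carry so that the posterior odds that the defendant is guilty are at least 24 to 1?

3576

Prior odds = 1/149.
Target odds = 24.
Required Bayes factor = 24 ÷ (1/149) = 3576.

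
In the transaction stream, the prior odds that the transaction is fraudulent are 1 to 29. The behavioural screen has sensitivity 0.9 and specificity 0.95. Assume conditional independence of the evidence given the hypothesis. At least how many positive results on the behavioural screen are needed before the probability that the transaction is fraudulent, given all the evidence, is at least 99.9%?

4

Prior odds = 1/29.
False-positive rate = 1 − 0.95 = 0.05; likelihood ratio of a positive = 0.9/0.05 = 18.
Target posterior odds = 0.999/0.001 = 999.
Need (1/29) × 18ⁿ ≥ 999, i.e. 18ⁿ ≥ 28971.
18³ = 5832 falls short of 28971 but 18⁴ = 104976 reaches it, so n = 4.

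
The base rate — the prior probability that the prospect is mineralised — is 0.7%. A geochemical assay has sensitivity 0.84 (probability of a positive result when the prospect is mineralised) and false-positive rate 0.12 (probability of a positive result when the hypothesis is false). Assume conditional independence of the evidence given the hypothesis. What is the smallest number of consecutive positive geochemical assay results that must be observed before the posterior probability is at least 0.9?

4

Prior odds = 0.007/0.993 = 7/993.
Likelihood ratio of a positive result = 0.84/0.12 = 7.
Target odds: 0.9 ÷ 0.1 = 9.
Need (7/993) × 7ⁿ ≥ 9, i.e. 7ⁿ ≥ 8937/7.
7³ = 343 falls short of 8937/7 but 7⁴ = 2401 reaches it, so n = 4.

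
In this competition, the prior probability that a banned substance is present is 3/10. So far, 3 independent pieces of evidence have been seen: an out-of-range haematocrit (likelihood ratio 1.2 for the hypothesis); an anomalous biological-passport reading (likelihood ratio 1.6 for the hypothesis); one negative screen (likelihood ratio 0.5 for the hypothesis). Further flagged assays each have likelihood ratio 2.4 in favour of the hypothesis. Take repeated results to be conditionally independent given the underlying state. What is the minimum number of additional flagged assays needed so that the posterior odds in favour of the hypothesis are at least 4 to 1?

3

Prior odds = 0.3/0.7 = 3/7.
Combined Bayes factor of the evidence already in hand = 1.2 × 1.6 × 0.5 = 0.96.
Odds after that evidence = (3/7) × 0.96 = 72/175.
Target odds = 4.
Need 2.4ⁿ ≥ 4 ÷ (72/175) = 175/18.
2.4² = 5.76 falls short of 175/18 but 2.4³ = 13.824 reaches it, so n = 3.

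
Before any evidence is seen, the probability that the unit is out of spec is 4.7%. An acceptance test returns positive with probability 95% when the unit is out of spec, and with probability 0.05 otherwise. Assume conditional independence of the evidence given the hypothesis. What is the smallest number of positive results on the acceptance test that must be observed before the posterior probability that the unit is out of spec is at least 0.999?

Prior odds: 0.047 ÷ 0.953 = 47/953.
Likelihood ratio of a positive result = 0.95/0.05 = 19.
Target posterior odds = 0.999/0.001 = 999.
Need (47/953) × 19ⁿ ≥ 999, i.e. 19ⁿ ≥ 952047/47.
19³ = 6859 falls short of 952047/47 but 19⁴ = 130321 reaches it, so n = 4.

4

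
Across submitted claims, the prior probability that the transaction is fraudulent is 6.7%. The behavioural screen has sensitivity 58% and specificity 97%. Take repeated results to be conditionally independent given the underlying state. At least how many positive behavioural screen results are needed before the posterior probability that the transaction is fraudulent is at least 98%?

3

Prior odds: 0.067 ÷ 0.933 = 67/933.
False-positive rate = 1 − 0.97 = 0.03; likelihood ratio of a positive = 0.58/0.03 = 58/3.
Target odds: 0.98 ÷ 0.02 = 49.
Need (67/933) × (58/3)ⁿ ≥ 49, i.e. (58/3)ⁿ ≥ 45717/67.
(58/3)² = 3364/9 falls short of 45717/67 but (58/3)³ = 195112/27 reaches it, so n = 3.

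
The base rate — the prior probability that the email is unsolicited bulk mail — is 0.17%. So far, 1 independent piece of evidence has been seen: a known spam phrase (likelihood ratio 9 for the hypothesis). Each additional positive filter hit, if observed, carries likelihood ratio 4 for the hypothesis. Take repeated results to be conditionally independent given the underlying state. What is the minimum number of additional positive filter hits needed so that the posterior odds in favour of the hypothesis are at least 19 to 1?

Prior odds = 0.0017/0.9983 = 17/9983.
Bayes factor of the evidence already in hand = 9.
Odds after that evidence = (17/9983) × 9 = 153/9983.
Target odds = 19.
Need 4ⁿ ≥ 19 ÷ (153/9983) = 189677/153.
4⁵ = 1024 falls short of 189677/153 but 4⁶ = 4096 reaches it, so n = 6.

6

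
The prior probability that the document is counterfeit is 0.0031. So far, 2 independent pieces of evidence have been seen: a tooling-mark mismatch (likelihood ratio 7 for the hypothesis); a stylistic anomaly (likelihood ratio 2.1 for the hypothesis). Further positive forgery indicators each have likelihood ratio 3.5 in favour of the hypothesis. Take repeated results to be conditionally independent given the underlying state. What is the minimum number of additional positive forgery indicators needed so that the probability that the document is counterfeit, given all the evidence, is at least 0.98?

Prior odds = 0.0031/0.9969 = 31/9969.
Combined Bayes factor of the evidence already in hand = 7 × 2.1 = 14.7.
Odds after that evidence = (31/9969) × 14.7 = 1519/33230.
Target odds = 0.98/0.02 = 49.
Need 3.5ⁿ ≥ 49 ÷ (1519/33230) = 33230/31.
3.5⁵ = 525.21875 falls short of 33230/31 but 3.5⁶ = 1838.265625 reaches it, so n = 6.

6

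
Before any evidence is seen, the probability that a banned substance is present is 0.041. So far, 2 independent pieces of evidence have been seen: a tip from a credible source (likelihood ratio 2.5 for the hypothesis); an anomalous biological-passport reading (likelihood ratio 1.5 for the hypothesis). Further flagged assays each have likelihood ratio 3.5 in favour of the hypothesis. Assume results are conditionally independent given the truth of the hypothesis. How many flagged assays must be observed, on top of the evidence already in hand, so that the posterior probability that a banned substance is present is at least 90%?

Prior odds = 0.041/0.959 = 41/959.
Combined Bayes factor of the evidence already in hand = 2.5 × 1.5 = 3.75.
Odds after that evidence = (41/959) × 3.75 = 615/3836.
Target odds = 0.9/0.1 = 9.
Need 3.5ⁿ ≥ 9 ÷ (615/3836) = 11508/205.
3.5³ = 42.875 falls short of 11508/205 but 3.5⁴ = 150.0625 reaches it, so n = 4.

4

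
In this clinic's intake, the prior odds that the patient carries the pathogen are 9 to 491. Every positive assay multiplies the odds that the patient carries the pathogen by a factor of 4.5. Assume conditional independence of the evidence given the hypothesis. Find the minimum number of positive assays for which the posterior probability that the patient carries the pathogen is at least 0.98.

6

Prior odds = 9/491.
Likelihood ratio per positive assay = 4.5.
Target odds: 0.98 ÷ 0.02 = 49.
Need (9/491) × 4.5ⁿ ≥ 49, i.e. 4.5ⁿ ≥ 24059/9.
4.5⁵ = 1845.28125 falls short of 24059/9 but 4.5⁶ = 8303.765625 reaches it, so n = 6.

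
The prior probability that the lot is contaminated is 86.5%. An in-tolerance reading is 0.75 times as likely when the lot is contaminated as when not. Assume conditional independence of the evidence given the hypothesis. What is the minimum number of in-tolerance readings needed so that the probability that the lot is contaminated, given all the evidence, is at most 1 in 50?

Prior odds = 0.865/0.135 = 173/27.
Likelihood ratio per in-tolerance reading = 0.75.
Target odds: 0.02 ÷ 0.98 = 1/49.
Need (173/27) × 0.75ⁿ ≤ 1/49, i.e. 0.75ⁿ ≤ 27/8477.
0.75¹⁹ ≈0.00422828 is still above 27/8477 but 0.75²⁰ ≈0.00317121 is at or below it, so n = 20.

20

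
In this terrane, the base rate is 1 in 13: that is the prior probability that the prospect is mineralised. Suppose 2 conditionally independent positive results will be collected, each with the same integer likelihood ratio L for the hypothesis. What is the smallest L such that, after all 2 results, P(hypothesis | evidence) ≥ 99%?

Prior odds = (1/13)/(12/13) = 1/12.
Target odds = 0.99/0.01 = 99.
Need L² ≥ 99 ÷ (1/12) = 1188.
34² = 1156 < 1188 ≤ 1225 = 35², so L = 35.

35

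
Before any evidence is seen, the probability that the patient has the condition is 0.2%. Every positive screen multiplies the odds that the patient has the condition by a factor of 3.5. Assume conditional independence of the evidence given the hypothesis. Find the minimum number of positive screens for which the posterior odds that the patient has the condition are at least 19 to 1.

8

Prior odds: 0.002 ÷ 0.998 = 1/499.
Likelihood ratio per positive screen = 3.5.
Target odds = 19.
Require 3.5ⁿ ≥ 19 ÷ (1/499) = 9481.
3.5⁷ = 823543/128 falls short of 9481 but 3.5⁸ = 5764801/256 reaches it, so n = 8.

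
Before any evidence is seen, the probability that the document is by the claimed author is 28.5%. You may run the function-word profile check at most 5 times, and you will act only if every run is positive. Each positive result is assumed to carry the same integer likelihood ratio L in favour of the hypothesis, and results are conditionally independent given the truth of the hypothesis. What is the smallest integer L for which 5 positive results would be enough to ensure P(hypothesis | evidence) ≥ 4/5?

2

Prior odds = 0.285/0.715 = 57/143.
Target odds = 0.8/0.2 = 4.
Need L⁵ ≥ 4 ÷ (57/143) = 572/57.
1⁵ = 1 < 572/57 ≤ 32 = 2⁵, so L = 2.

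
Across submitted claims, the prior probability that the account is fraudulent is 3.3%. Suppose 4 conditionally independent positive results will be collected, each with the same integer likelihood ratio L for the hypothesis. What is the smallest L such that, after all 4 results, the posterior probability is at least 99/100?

Prior odds = 0.033/0.967 = 33/967.
Target odds = 0.99/0.01 = 99.
Need L⁴ ≥ 99 ÷ (33/967) = 2901.
7⁴ = 2401 < 2901 ≤ 4096 = 8⁴, so L = 8.

8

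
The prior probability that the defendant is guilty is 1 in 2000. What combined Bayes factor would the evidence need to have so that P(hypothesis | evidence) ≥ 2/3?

3998

Prior odds = 0.0005/0.9995 = 1/1999.
Target odds = (2/3)/(1/3) = 2.
Required Bayes factor = 2 ÷ (1/1999) = 3998.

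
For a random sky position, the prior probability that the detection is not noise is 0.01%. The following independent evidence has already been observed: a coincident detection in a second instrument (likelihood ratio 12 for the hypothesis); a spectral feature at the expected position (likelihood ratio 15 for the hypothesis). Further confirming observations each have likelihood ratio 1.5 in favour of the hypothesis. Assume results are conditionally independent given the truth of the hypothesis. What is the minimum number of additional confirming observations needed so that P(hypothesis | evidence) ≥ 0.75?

Prior odds = 0.0001/0.9999 = 1/9999.
Combined Bayes factor of the evidence already in hand = 12 × 15 = 180.
Odds after that evidence = (1/9999) × 180 = 20/1111.
Target odds = 0.75/0.25 = 3.
Need 1.5ⁿ ≥ 3 ÷ (20/1111) = 166.65.
1.5¹² = 531441/4096 falls short of 166.65 but 1.5¹³ = 1594323/8192 reaches it, so n = 13.

13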